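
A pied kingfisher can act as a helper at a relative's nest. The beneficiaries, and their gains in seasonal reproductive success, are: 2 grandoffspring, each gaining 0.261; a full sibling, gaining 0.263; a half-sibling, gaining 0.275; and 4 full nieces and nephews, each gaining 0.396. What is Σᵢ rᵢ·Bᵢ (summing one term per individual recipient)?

0.72675

r to a grandoffspring = 1/4 (two parent–offspring links: r = (1/2)^2 = 1/4).
r to a full sibling = 1/2 (full sibs share both parents — two paths of length 2: r = 2·(1/2)^2 = 1/2).
r to a half-sibling = 0.25 (half-sibs share one parent — one path of length 2: r = (1/2)^2 = 1/4).
r to a full niece or nephew = 0.25 (full aunt/uncle↔niece/nephew: two paths of length 3 through the shared grandparent pair: r = 2·(1/2)^3 = 1/4).
Summing one r·B term per recipient: 2·0.25·0.261 + 1·0.5·0.263 + 1·0.25·0.275 + 4·0.25·0.396 = 0.72675.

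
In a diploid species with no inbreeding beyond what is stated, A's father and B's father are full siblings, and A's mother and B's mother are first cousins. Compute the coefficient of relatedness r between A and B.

0.15625

Wright's path rule: contributions from independent ancestry routes add.
A and B are related in two ways: first cousins through their fathers (r = 1/8) and second cousins through their mothers (r = 1/32).
r = 1/8 + 1/32 = 0.15625.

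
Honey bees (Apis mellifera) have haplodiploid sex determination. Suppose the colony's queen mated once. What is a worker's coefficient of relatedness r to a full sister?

0.75

Haplodiploid full sisters inherit their father's entire haploid genome identically (contributing 1/2) and on average half of their mother's contribution (1/2 · 1/2 = 1/4); r = 1/2 + 1/4 = 3/4.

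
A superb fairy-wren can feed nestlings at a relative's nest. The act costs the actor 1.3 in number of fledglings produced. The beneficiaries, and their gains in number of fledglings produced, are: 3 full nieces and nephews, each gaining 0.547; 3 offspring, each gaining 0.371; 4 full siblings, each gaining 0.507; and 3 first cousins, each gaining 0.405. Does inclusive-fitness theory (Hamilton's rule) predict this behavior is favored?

Hamilton's rule: the trait is favored when the sum of r·B over every recipient exceeds the actor's cost C.
r to a full niece or nephew = 0.25 (full aunt/uncle↔niece/nephew: two paths of length 3 through the shared grandparent pair: r = 2·(1/2)^3 = 1/4).
r to an offspring = 0.5 (one parent–offspring link: r = (1/2)^1 = 1/2).
r to a full sibling = 1/2 (full sibs share both parents — two paths of length 2: r = 2·(1/2)^2 = 1/2).
r to a first cousin = 0.125 (first cousins share one grandparent pair — two paths of length 4: r = 2·(1/2)^4 = 1/8).
Summing one r·B term per recipient: 3·0.25·0.547 + 3·0.5·0.371 + 4·0.5·0.507 + 3·0.125·0.405 = 2.132625.
2.132625 > 1.3: the indirect benefit exceeds the cost.

Yes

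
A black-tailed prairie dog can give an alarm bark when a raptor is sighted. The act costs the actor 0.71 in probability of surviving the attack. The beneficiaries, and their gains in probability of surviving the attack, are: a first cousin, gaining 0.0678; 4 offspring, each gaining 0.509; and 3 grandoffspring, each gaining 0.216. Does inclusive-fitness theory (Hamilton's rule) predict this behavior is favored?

Yes

Hamilton's rule: the trait is favored when the sum of r·B over every recipient exceeds the actor's cost C.
r to a first cousin = 1/8 (first cousins share one grandparent pair — two paths of length 4: r = 2·(1/2)^4 = 1/8).
r to an offspring = 1/2 (one parent–offspring link: r = (1/2)^1 = 1/2).
r to a grandoffspring = 0.25 (two parent–offspring links: r = (1/2)^2 = 1/4).
Summing one r·B term per recipient: 1·0.125·0.0678 + 4·0.5·0.509 + 3·0.25·0.216 = 1.188475.
1.188475 > 0.71: the indirect benefit exceeds the cost.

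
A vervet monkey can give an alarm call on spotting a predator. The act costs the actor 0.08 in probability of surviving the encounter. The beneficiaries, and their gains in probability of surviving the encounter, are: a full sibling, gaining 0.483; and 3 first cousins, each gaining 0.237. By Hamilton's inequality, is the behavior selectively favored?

Hamilton's rule: the trait is favored when the sum of r·B over every recipient exceeds the actor's cost C.
r to a full sibling = 1/2 (full sibs share both parents — two paths of length 2: r = 2·(1/2)^2 = 1/2).
r to a first cousin = 0.125 (first cousins share one grandparent pair — two paths of length 4: r = 2·(1/2)^4 = 1/8).
Summing one r·B term per recipient: 1·0.5·0.483 + 3·0.125·0.237 = 0.330375.
0.330375 > 0.08: the indirect benefit exceeds the cost.

Yes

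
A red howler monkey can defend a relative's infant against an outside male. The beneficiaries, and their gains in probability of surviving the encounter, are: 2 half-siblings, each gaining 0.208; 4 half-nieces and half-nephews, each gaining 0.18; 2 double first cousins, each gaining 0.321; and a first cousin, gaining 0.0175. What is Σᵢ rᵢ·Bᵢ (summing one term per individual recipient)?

r to a half-sibling = 0.25 (half-sibs share one parent — one path of length 2: r = (1/2)^2 = 1/4).
r to a half-niece or half-nephew = 1/8 (half-aunt/uncle↔niece/nephew: one path of length 3: r = (1/2)^3 = 1/8).
r to a double first cousin = 1/4 (double first cousins share both grandparent pairs — four paths of length 4: r = 4·(1/2)^4 = 1/4).
r to a first cousin = 0.125 (first cousins share one grandparent pair — two paths of length 4: r = 2·(1/2)^4 = 1/8).
Summing one r·B term per recipient: 2·0.25·0.208 + 4·0.125·0.18 + 2·0.25·0.321 + 1·0.125·0.0175 = 0.3566875.

0.3566875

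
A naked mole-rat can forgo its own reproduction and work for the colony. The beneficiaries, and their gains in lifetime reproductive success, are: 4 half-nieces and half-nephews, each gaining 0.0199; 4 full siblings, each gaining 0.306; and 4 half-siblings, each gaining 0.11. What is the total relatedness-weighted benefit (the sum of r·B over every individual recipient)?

0.73195

r to a half-niece or half-nephew = 1/8 (half-aunt/uncle↔niece/nephew: one path of length 3: r = (1/2)^3 = 1/8).
r to a full sibling = 0.5 (full sibs share both parents — two paths of length 2: r = 2·(1/2)^2 = 1/2).
r to a half-sibling = 1/4 (half-sibs share one parent — one path of length 2: r = (1/2)^2 = 1/4).
Summing one r·B term per recipient: 4·0.125·0.0199 + 4·0.5·0.306 + 4·0.25·0.11 = 0.73195.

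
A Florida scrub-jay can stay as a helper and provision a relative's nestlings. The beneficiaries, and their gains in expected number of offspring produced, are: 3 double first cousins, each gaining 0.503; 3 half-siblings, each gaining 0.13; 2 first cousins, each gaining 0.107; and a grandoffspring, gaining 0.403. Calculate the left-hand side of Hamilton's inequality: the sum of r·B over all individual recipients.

r to a double first cousin = 0.25 (double first cousins share both grandparent pairs — four paths of length 4: r = 4·(1/2)^4 = 1/4).
r to a half-sibling = 0.25 (half-sibs share one parent — one path of length 2: r = (1/2)^2 = 1/4).
r to a first cousin = 0.125 (first cousins share one grandparent pair — two paths of length 4: r = 2·(1/2)^4 = 1/8).
r to a grandoffspring = 0.25 (two parent–offspring links: r = (1/2)^2 = 1/4).
Summing one r·B term per recipient: 3·0.25·0.503 + 3·0.25·0.13 + 2·0.125·0.107 + 1·0.25·0.403 = 0.60225.

0.60225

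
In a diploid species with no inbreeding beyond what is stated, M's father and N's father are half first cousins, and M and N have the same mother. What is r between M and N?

With two independent routes of shared ancestry, r is the sum of the two contributions.
M and N are related in two ways: half second cousins through their fathers (r = 1/64) and half-sibs through their shared mother (r = 1/4).
r = 1/64 + 1/4 = 0.265625.

0.265625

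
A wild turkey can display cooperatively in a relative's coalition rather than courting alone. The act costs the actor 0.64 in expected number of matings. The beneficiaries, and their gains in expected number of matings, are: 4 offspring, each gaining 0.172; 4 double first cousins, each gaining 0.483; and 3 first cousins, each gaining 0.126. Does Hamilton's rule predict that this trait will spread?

Hamilton's rule: the trait is favored when the sum of r·B over every recipient exceeds the actor's cost C.
r to an offspring = 0.5 (one parent–offspring link: r = (1/2)^1 = 1/2).
r to a double first cousin = 0.25 (double first cousins share both grandparent pairs — four paths of length 4: r = 4·(1/2)^4 = 1/4).
r to a first cousin = 1/8 (first cousins share one grandparent pair — two paths of length 4: r = 2·(1/2)^4 = 1/8).
Summing one r·B term per recipient: 4·0.5·0.172 + 4·0.25·0.483 + 3·0.125·0.126 = 0.87425.
0.87425 > 0.64: the indirect benefit exceeds the cost.

Yes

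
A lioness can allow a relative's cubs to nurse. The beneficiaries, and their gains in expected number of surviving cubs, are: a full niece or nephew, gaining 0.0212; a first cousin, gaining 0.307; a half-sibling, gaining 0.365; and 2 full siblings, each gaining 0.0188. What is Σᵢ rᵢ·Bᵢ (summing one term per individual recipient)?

r to a full niece or nephew = 0.25 (full aunt/uncle↔niece/nephew: two paths of length 3 through the shared grandparent pair: r = 2·(1/2)^3 = 1/4).
r to a first cousin = 1/8 (first cousins share one grandparent pair — two paths of length 4: r = 2·(1/2)^4 = 1/8).
r to a half-sibling = 1/4 (half-sibs share one parent — one path of length 2: r = (1/2)^2 = 1/4).
r to a full sibling = 0.5 (full sibs share both parents — two paths of length 2: r = 2·(1/2)^2 = 1/2).
Summing one r·B term per recipient: 1·0.25·0.0212 + 1·0.125·0.307 + 1·0.25·0.365 + 2·0.5·0.0188 = 0.153725.

0.153725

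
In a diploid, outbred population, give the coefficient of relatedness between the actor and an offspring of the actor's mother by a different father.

Each parent–offspring link contributes a factor of 1/2, and independent paths through distinct common ancestors add.
Half-sibs share one parent — one path of length 2: r = (1/2)^2 = 1/4.

0.25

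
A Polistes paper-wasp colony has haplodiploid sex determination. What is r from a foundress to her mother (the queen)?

0.5

One meiotic link between diploid queen and diploid daughter: r = 1/2.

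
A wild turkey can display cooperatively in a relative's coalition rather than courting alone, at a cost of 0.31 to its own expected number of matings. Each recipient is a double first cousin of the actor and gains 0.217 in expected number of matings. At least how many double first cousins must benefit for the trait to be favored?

r to a double first cousin = 0.25 (double first cousins share both grandparent pairs — four paths of length 4: r = 4·(1/2)^4 = 1/4).
Hamilton's rule: n·r·B > C  ⇒  n > C/(r·B) = 0.31/(0.25·0.217) = 5.714.
The smallest integer exceeding 5.714 is 6.

6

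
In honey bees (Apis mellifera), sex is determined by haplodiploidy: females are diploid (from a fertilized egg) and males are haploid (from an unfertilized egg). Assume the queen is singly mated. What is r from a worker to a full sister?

Haplodiploid full sisters inherit their father's entire haploid genome identically (contributing 1/2) and on average half of their mother's contribution (1/2 · 1/2 = 1/4); r = 1/2 + 1/4 = 3/4.

0.75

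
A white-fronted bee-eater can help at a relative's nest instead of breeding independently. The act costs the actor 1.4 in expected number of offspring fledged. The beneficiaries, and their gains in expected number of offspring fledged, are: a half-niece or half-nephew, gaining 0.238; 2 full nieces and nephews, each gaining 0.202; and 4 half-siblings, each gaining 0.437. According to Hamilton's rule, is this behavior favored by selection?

Hamilton's rule: the trait is favored when the sum of r·B over every recipient exceeds the actor's cost C.
r to a half-niece or half-nephew = 0.125 (half-aunt/uncle↔niece/nephew: one path of length 3: r = (1/2)^3 = 1/8).
r to a full niece or nephew = 0.25 (full aunt/uncle↔niece/nephew: two paths of length 3 through the shared grandparent pair: r = 2·(1/2)^3 = 1/4).
r to a half-sibling = 1/4 (half-sibs share one parent — one path of length 2: r = (1/2)^2 = 1/4).
Summing one r·B term per recipient: 1·0.125·0.238 + 2·0.25·0.202 + 4·0.25·0.437 = 0.56775.
0.56775 < 1.4: the indirect benefit is less than the cost.

No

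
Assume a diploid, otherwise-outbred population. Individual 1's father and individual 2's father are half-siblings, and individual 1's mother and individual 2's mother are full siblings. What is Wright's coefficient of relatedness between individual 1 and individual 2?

0.1875

Independent pedigree routes through distinct common ancestors add.
Individual 1 and individual 2 are related in two ways: half first cousins through their fathers (r = 1/16) and first cousins through their mothers (r = 1/8).
r = 1/16 + 1/8 = 0.1875.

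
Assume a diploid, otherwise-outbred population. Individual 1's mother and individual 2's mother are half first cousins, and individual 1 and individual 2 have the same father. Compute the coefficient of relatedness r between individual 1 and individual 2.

0.265625

Relatedness sums over independent paths through distinct common ancestors.
Individual 1 and individual 2 are related in two ways: half second cousins through their mothers (r = 1/64) and half-sibs through their shared father (r = 1/4).
r = 1/64 + 1/4 = 17/64 = 0.265625.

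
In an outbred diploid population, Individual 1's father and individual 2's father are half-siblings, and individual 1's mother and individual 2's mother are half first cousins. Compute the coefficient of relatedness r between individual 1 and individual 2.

With two independent routes of shared ancestry, r is the sum of the two contributions.
Individual 1 and individual 2 are related in two ways: half first cousins through their fathers (r = 1/16) and half second cousins through their mothers (r = 1/64).
r = 1/16 + 1/64 = 0.078125.

0.078125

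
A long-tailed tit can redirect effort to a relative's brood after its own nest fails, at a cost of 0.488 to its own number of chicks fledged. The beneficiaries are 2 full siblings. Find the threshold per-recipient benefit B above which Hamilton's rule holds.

r to a full sibling = 0.5 (full sibs share both parents — two paths of length 2: r = 2·(1/2)^2 = 1/2).
Hamilton's rule with n recipients of equal r: n·r·B > C, so B > C/(n·r) = 0.488/(2·0.5) = 0.488.

0.488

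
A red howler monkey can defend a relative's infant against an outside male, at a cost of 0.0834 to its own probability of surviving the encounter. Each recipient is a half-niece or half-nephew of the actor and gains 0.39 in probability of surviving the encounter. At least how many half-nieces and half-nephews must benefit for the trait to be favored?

2

r to a half-niece or half-nephew = 0.125 (half-aunt/uncle↔niece/nephew: one path of length 3: r = (1/2)^3 = 1/8).
Hamilton's rule: n·r·B > C  ⇒  n > C/(r·B) = 0.0834/(0.125·0.39) = 1.711.
The smallest integer exceeding 1.711 is 2.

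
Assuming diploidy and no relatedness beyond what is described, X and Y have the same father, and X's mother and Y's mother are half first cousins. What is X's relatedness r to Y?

0.265625

With two independent routes of shared ancestry, r is the sum of the two contributions.
X and Y are related in two ways: half-sibs through their shared father (r = 1/4) and half second cousins through their mothers (r = 1/64).
r = 1/4 + 1/64 = 0.265625.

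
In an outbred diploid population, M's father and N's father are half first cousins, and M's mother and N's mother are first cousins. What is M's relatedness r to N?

0.046875

Wright's path rule: contributions from independent ancestry routes add.
M and N are related in two ways: half second cousins through their fathers (r = 1/64) and second cousins through their mothers (r = 1/32).
r = 1/64 + 1/32 = 3/64 = 0.046875.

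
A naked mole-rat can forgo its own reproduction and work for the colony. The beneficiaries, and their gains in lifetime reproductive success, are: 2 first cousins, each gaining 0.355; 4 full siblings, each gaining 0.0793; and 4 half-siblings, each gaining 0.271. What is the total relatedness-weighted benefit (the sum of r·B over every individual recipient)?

0.51835

r to a first cousin = 1/8 (first cousins share one grandparent pair — two paths of length 4: r = 2·(1/2)^4 = 1/8).
r to a full sibling = 0.5 (full sibs share both parents — two paths of length 2: r = 2·(1/2)^2 = 1/2).
r to a half-sibling = 0.25 (half-sibs share one parent — one path of length 2: r = (1/2)^2 = 1/4).
Summing one r·B term per recipient: 2·0.125·0.355 + 4·0.5·0.0793 + 4·0.25·0.271 = 0.51835.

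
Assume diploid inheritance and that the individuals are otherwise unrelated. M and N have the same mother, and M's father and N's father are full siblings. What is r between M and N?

Relatedness sums over independent paths through distinct common ancestors.
M and N are related in two ways: half-sibs through their shared mother (r = 1/4) and first cousins through their fathers (r = 1/8).
r = 1/4 + 1/8 = 3/8 = 0.375.

0.375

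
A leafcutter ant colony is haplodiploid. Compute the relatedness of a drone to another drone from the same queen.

0.5

Haploid brothers each carry a random half of the queen's diploid genome, so on average they share half: r = 1/2.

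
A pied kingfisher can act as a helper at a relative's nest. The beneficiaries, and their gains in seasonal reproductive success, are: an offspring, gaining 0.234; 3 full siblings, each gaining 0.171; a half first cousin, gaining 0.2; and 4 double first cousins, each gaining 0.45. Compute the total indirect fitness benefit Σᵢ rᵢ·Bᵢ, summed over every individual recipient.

0.836

r to an offspring = 1/2 (one parent–offspring link: r = (1/2)^1 = 1/2).
r to a full sibling = 0.5 (full sibs share both parents — two paths of length 2: r = 2·(1/2)^2 = 1/2).
r to a half first cousin = 0.0625 (half first cousins share one grandparent — one path of length 4: r = (1/2)^4 = 1/16).
r to a double first cousin = 0.25 (double first cousins share both grandparent pairs — four paths of length 4: r = 4·(1/2)^4 = 1/4).
Summing one r·B term per recipient: 1·0.5·0.234 + 3·0.5·0.171 + 1·0.0625·0.2 + 4·0.25·0.45 = 0.836.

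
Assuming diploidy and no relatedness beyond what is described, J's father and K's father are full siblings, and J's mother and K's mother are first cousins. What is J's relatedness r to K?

0.15625

With two independent routes of shared ancestry, r is the sum of the two contributions.
J and K are related in two ways: first cousins through their fathers (r = 1/8) and second cousins through their mothers (r = 1/32).
r = 1/8 + 1/32 = 0.15625.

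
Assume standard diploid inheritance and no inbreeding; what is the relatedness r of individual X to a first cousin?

First cousins share one grandparent pair — two paths of length 4: r = 2·(1/2)^4 = 1/8.

0.125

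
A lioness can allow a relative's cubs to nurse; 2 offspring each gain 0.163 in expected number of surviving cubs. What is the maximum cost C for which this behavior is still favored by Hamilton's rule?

r to an offspring = 1/2 (one parent–offspring link: r = (1/2)^1 = 1/2).
Hamilton's rule: n·r·B > C, so the trait is favored while C < n·r·B = 2·0.5·0.163 = 0.163.

0.163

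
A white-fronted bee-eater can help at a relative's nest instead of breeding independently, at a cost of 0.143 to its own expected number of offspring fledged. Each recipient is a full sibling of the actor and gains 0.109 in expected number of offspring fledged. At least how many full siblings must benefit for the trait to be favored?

3

r to a full sibling = 0.5 (full sibs share both parents — two paths of length 2: r = 2·(1/2)^2 = 1/2).
Hamilton's rule: n·r·B > C  ⇒  n > C/(r·B) = 0.143/(0.5·0.109) = 2.624.
The smallest integer exceeding 2.624 is 3.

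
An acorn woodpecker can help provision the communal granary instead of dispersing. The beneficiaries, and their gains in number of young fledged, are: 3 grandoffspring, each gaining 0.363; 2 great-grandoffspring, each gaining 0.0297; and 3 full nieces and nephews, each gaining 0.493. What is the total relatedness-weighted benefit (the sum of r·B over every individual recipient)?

0.649425

r to a grandoffspring = 0.25 (two parent–offspring links: r = (1/2)^2 = 1/4).
r to a great-grandoffspring = 1/8 (three parent–offspring links: r = (1/2)^3 = 1/8).
r to a full niece or nephew = 1/4 (full aunt/uncle↔niece/nephew: two paths of length 3 through the shared grandparent pair: r = 2·(1/2)^3 = 1/4).
Summing one r·B term per recipient: 3·0.25·0.363 + 2·0.125·0.0297 + 3·0.25·0.493 = 0.649425.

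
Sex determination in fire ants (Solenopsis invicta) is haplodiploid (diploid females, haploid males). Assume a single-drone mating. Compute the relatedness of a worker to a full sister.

Haplodiploid full sisters inherit their father's entire haploid genome identically (contributing 1/2) and on average half of their mother's contribution (1/2 · 1/2 = 1/4); r = 1/2 + 1/4 = 3/4.

0.75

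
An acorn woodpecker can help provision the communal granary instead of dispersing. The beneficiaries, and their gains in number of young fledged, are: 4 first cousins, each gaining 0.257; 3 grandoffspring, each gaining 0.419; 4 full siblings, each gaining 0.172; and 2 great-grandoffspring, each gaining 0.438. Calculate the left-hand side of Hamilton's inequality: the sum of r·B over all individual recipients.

r to a first cousin = 0.125 (first cousins share one grandparent pair — two paths of length 4: r = 2·(1/2)^4 = 1/8).
r to a grandoffspring = 1/4 (two parent–offspring links: r = (1/2)^2 = 1/4).
r to a full sibling = 0.5 (full sibs share both parents — two paths of length 2: r = 2·(1/2)^2 = 1/2).
r to a great-grandoffspring = 0.125 (three parent–offspring links: r = (1/2)^3 = 1/8).
Summing one r·B term per recipient: 4·0.125·0.257 + 3·0.25·0.419 + 4·0.5·0.172 + 2·0.125·0.438 = 0.89625.

0.89625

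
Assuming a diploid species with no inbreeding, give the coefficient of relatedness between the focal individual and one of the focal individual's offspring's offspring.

Each parent–offspring link contributes a factor of 1/2, and independent paths through distinct common ancestors add.
Two parent–offspring links: r = (1/2)^2 = 1/4.

0.25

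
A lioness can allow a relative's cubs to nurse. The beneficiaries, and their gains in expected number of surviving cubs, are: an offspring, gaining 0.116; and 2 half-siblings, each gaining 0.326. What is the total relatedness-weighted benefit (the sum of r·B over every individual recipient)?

r to an offspring = 1/2 (one parent–offspring link: r = (1/2)^1 = 1/2).
r to a half-sibling = 1/4 (half-sibs share one parent — one path of length 2: r = (1/2)^2 = 1/4).
Summing one r·B term per recipient: 1·0.5·0.116 + 2·0.25·0.326 = 0.221.

0.221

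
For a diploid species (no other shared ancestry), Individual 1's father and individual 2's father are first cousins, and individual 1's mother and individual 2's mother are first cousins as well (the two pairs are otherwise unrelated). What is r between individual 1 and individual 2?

0.0625

Wright's path rule: contributions from independent ancestry routes add.
Individual 1 and individual 2 are related in two ways: second cousins through their fathers (r = 1/32) and second cousins through their mothers (r = 1/32).
r = 1/32 + 1/32 = 0.0625.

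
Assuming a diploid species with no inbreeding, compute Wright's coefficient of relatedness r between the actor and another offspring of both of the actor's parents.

Each parent–offspring link contributes a factor of 1/2, and independent paths through distinct common ancestors add.
Full sibs share both parents — two paths of length 2: r = 2·(1/2)^2 = 1/2.

0.5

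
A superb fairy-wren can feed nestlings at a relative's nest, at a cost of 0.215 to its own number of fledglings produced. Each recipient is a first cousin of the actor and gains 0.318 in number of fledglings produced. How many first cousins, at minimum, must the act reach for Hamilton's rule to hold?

6

r to a first cousin = 0.125 (first cousins share one grandparent pair — two paths of length 4: r = 2·(1/2)^4 = 1/8).
Hamilton's rule: n·r·B > C  ⇒  n > C/(r·B) = 0.215/(0.125·0.318) = 5.409.
The smallest integer exceeding 5.409 is 6.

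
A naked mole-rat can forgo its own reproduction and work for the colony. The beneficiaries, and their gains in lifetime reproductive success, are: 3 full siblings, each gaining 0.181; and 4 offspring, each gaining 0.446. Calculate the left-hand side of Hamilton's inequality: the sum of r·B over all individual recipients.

r to a full sibling = 0.5 (full sibs share both parents — two paths of length 2: r = 2·(1/2)^2 = 1/2).
r to an offspring = 0.5 (one parent–offspring link: r = (1/2)^1 = 1/2).
Summing one r·B term per recipient: 3·0.5·0.181 + 4·0.5·0.446 = 1.1635.

1.1635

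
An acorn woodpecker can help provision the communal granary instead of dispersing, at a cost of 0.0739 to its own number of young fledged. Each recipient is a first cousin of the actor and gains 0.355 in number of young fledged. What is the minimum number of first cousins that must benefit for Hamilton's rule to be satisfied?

r to a first cousin = 0.125 (first cousins share one grandparent pair — two paths of length 4: r = 2·(1/2)^4 = 1/8).
Hamilton's rule: n·r·B > C  ⇒  n > C/(r·B) = 0.0739/(0.125·0.355) = 1.665.
The smallest integer exceeding 1.665 is 2.

2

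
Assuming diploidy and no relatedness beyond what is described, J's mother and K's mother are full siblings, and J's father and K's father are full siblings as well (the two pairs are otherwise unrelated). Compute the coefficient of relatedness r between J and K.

Independent pedigree routes through distinct common ancestors add.
J and K are related in two ways: first cousins through their mothers (r = 1/8) and first cousins through their fathers (r = 1/8) — i.e. double first cousins.
r = 1/8 + 1/8 = 1/4 = 0.25.

0.25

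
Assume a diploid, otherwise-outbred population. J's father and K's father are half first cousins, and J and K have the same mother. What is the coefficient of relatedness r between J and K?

Wright's path rule: contributions from independent ancestry routes add.
J and K are related in two ways: half second cousins through their fathers (r = 1/64) and half-sibs through their shared mother (r = 1/4).
r = 1/64 + 1/4 = 17/64 = 0.265625.

0.265625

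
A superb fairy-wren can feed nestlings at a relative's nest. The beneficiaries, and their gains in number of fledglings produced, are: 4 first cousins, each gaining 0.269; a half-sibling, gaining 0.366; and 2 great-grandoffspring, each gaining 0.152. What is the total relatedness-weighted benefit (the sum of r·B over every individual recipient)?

r to a first cousin = 1/8 (first cousins share one grandparent pair — two paths of length 4: r = 2·(1/2)^4 = 1/8).
r to a half-sibling = 1/4 (half-sibs share one parent — one path of length 2: r = (1/2)^2 = 1/4).
r to a great-grandoffspring = 1/8 (three parent–offspring links: r = (1/2)^3 = 1/8).
Summing one r·B term per recipient: 4·0.125·0.269 + 1·0.25·0.366 + 2·0.125·0.152 = 0.264.

0.264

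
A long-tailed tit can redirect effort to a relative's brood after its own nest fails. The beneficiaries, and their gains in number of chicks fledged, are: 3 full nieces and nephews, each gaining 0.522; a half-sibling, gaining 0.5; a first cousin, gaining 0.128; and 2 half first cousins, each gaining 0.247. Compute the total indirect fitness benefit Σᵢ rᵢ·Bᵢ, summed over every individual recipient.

r to a full niece or nephew = 1/4 (full aunt/uncle↔niece/nephew: two paths of length 3 through the shared grandparent pair: r = 2·(1/2)^3 = 1/4).
r to a half-sibling = 0.25 (half-sibs share one parent — one path of length 2: r = (1/2)^2 = 1/4).
r to a first cousin = 1/8 (first cousins share one grandparent pair — two paths of length 4: r = 2·(1/2)^4 = 1/8).
r to a half first cousin = 1/16 (half first cousins share one grandparent — one path of length 4: r = (1/2)^4 = 1/16).
Summing one r·B term per recipient: 3·0.25·0.522 + 1·0.25·0.5 + 1·0.125·0.128 + 2·0.0625·0.247 = 0.563375.

0.563375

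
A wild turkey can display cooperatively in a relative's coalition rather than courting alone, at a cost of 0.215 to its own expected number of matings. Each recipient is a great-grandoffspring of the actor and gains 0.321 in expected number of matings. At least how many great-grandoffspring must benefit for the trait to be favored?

r to a great-grandoffspring = 0.125 (three parent–offspring links: r = (1/2)^3 = 1/8).
Hamilton's rule: n·r·B > C  ⇒  n > C/(r·B) = 0.215/(0.125·0.321) = 5.358.
The smallest integer exceeding 5.358 is 6.

6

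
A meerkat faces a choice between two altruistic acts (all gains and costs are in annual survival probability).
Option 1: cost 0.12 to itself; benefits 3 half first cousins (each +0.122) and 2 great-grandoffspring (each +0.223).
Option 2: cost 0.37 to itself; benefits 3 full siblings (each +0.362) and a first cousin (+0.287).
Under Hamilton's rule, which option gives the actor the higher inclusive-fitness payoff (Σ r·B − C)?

Option 1: r to a half first cousin = 0.0625.
Option 1: r to a great-grandoffspring = 0.125.
Option 1: Σ r·B − C = (3·0.0625·0.122 + 2·0.125·0.223) − 0.12 = -0.041375.
Option 2: r to a full sibling = 0.5.
Option 2: r to a first cousin = 0.125.
Option 2: Σ r·B − C = (3·0.5·0.362 + 1·0.125·0.287) − 0.37 = 0.208875.
Option 2 has the higher net inclusive-fitness payoff.

Option 2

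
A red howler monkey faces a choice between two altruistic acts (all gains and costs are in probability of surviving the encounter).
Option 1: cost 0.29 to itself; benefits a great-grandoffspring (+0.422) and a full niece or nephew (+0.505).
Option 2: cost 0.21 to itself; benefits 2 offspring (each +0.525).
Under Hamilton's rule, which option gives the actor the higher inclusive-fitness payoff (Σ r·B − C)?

Option 1: r to a great-grandoffspring = 0.125.
Option 1: r to a full niece or nephew = 0.25.
Option 1: Σ r·B − C = (1·0.125·0.422 + 1·0.25·0.505) − 0.29 = -0.111.
Option 2: r to an offspring = 0.5.
Option 2: Σ r·B − C = (2·0.5·0.525) − 0.21 = 0.315.
Option 2 has the higher net inclusive-fitness payoff.

Option 2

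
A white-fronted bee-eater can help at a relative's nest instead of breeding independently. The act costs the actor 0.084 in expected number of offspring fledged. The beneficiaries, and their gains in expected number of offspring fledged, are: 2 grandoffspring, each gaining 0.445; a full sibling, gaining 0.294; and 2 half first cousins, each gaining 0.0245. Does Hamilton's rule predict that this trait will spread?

Hamilton's rule: the trait is favored when the sum of r·B over every recipient exceeds the actor's cost C.
r to a grandoffspring = 0.25 (two parent–offspring links: r = (1/2)^2 = 1/4).
r to a full sibling = 1/2 (full sibs share both parents — two paths of length 2: r = 2·(1/2)^2 = 1/2).
r to a half first cousin = 0.0625 (half first cousins share one grandparent — one path of length 4: r = (1/2)^4 = 1/16).
Summing one r·B term per recipient: 2·0.25·0.445 + 1·0.5·0.294 + 2·0.0625·0.0245 = 0.3725625.
0.3725625 > 0.084: the indirect benefit exceeds the cost.

Yes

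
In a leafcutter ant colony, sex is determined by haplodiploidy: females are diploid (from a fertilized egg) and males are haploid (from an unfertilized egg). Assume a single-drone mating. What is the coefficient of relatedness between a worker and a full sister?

Haplodiploid full sisters inherit their father's entire haploid genome identically (contributing 1/2) and on average half of their mother's contribution (1/2 · 1/2 = 1/4); r = 1/2 + 1/4 = 3/4.

0.75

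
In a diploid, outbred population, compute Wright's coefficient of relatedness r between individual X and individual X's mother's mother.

0.25

Each parent–offspring link contributes a factor of 1/2, and independent paths through distinct common ancestors add.
Two parent–offspring links: r = (1/2)^2 = 1/4.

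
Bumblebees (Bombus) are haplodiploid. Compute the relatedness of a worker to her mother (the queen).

One meiotic link between diploid queen and diploid daughter: r = 1/2.

0.5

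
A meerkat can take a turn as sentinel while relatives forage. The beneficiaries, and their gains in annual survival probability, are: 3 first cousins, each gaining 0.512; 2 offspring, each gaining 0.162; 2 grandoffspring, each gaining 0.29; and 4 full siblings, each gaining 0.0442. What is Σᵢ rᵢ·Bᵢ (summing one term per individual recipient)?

0.5874

r to a first cousin = 0.125 (first cousins share one grandparent pair — two paths of length 4: r = 2·(1/2)^4 = 1/8).
r to an offspring = 1/2 (one parent–offspring link: r = (1/2)^1 = 1/2).
r to a grandoffspring = 1/4 (two parent–offspring links: r = (1/2)^2 = 1/4).
r to a full sibling = 1/2 (full sibs share both parents — two paths of length 2: r = 2·(1/2)^2 = 1/2).
Summing one r·B term per recipient: 3·0.125·0.512 + 2·0.5·0.162 + 2·0.25·0.29 + 4·0.5·0.0442 = 0.5874.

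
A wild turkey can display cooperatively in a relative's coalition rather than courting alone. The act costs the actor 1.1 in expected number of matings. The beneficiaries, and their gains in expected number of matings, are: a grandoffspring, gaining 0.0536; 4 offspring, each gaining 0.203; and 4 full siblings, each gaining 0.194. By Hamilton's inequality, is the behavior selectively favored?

Hamilton's rule: the trait is favored when the sum of r·B over every recipient exceeds the actor's cost C.
r to a grandoffspring = 1/4 (two parent–offspring links: r = (1/2)^2 = 1/4).
r to an offspring = 0.5 (one parent–offspring link: r = (1/2)^1 = 1/2).
r to a full sibling = 0.5 (full sibs share both parents — two paths of length 2: r = 2·(1/2)^2 = 1/2).
Summing one r·B term per recipient: 1·0.25·0.0536 + 4·0.5·0.203 + 4·0.5·0.194 = 0.8074.
0.8074 < 1.1: the indirect benefit is less than the cost.

No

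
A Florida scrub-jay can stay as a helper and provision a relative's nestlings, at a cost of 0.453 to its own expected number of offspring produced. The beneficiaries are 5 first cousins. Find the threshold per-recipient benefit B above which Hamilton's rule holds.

r to a first cousin = 0.125 (first cousins share one grandparent pair — two paths of length 4: r = 2·(1/2)^4 = 1/8).
Hamilton's rule with n recipients of equal r: n·r·B > C, so B > C/(n·r) = 0.453/(5·0.125) = 0.7248.

0.7248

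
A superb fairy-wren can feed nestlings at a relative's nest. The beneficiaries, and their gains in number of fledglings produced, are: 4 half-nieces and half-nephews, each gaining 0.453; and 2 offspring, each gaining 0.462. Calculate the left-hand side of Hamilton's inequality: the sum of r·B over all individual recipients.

0.6885

r to a half-niece or half-nephew = 0.125 (half-aunt/uncle↔niece/nephew: one path of length 3: r = (1/2)^3 = 1/8).
r to an offspring = 1/2 (one parent–offspring link: r = (1/2)^1 = 1/2).
Summing one r·B term per recipient: 4·0.125·0.453 + 2·0.5·0.462 = 0.6885.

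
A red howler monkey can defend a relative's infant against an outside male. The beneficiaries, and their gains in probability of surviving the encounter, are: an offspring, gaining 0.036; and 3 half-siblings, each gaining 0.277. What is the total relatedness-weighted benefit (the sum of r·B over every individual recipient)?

0.22575

r to an offspring = 1/2 (one parent–offspring link: r = (1/2)^1 = 1/2).
r to a half-sibling = 1/4 (half-sibs share one parent — one path of length 2: r = (1/2)^2 = 1/4).
Summing one r·B term per recipient: 1·0.5·0.036 + 3·0.25·0.277 = 0.22575.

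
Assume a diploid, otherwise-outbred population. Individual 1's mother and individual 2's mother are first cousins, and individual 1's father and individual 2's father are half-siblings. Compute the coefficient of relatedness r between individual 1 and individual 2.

With two independent routes of shared ancestry, r is the sum of the two contributions.
Individual 1 and individual 2 are related in two ways: second cousins through their mothers (r = 1/32) and half first cousins through their fathers (r = 1/16).
r = 1/32 + 1/16 = 3/32 = 0.09375.

0.09375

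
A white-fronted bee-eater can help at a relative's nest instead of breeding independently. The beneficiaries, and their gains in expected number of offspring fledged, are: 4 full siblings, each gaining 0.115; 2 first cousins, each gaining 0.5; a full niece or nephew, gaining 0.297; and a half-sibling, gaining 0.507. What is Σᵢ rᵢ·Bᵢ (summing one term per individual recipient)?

r to a full sibling = 0.5 (full sibs share both parents — two paths of length 2: r = 2·(1/2)^2 = 1/2).
r to a first cousin = 1/8 (first cousins share one grandparent pair — two paths of length 4: r = 2·(1/2)^4 = 1/8).
r to a full niece or nephew = 0.25 (full aunt/uncle↔niece/nephew: two paths of length 3 through the shared grandparent pair: r = 2·(1/2)^3 = 1/4).
r to a half-sibling = 0.25 (half-sibs share one parent — one path of length 2: r = (1/2)^2 = 1/4).
Summing one r·B term per recipient: 4·0.5·0.115 + 2·0.125·0.5 + 1·0.25·0.297 + 1·0.25·0.507 = 0.556.

0.556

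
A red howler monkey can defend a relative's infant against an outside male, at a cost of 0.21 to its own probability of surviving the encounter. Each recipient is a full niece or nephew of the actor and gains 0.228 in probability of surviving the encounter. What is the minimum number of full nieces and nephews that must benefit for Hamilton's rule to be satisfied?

r to a full niece or nephew = 0.25 (full aunt/uncle↔niece/nephew: two paths of length 3 through the shared grandparent pair: r = 2·(1/2)^3 = 1/4).
Hamilton's rule: n·r·B > C  ⇒  n > C/(r·B) = 0.21/(0.25·0.228) = 3.684.
The smallest integer exceeding 3.684 is 4.

4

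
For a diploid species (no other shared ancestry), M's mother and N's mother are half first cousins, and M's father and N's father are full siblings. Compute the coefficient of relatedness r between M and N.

0.140625

With two independent routes of shared ancestry, r is the sum of the two contributions.
M and N are related in two ways: half second cousins through their mothers (r = 1/64) and first cousins through their fathers (r = 1/8).
r = 1/64 + 1/8 = 0.140625.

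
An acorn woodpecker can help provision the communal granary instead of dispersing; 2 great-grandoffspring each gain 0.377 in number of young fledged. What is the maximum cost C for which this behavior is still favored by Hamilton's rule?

0.09425

r to a great-grandoffspring = 1/8 (three parent–offspring links: r = (1/2)^3 = 1/8).
Hamilton's rule: n·r·B > C, so the trait is favored while C < n·r·B = 2·0.125·0.377 = 0.09425.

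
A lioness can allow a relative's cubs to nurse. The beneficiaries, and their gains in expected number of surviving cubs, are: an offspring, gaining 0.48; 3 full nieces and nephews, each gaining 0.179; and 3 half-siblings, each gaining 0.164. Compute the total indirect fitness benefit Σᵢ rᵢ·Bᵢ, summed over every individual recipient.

0.49725

r to an offspring = 1/2 (one parent–offspring link: r = (1/2)^1 = 1/2).
r to a full niece or nephew = 1/4 (full aunt/uncle↔niece/nephew: two paths of length 3 through the shared grandparent pair: r = 2·(1/2)^3 = 1/4).
r to a half-sibling = 1/4 (half-sibs share one parent — one path of length 2: r = (1/2)^2 = 1/4).
Summing one r·B term per recipient: 1·0.5·0.48 + 3·0.25·0.179 + 3·0.25·0.164 = 0.49725.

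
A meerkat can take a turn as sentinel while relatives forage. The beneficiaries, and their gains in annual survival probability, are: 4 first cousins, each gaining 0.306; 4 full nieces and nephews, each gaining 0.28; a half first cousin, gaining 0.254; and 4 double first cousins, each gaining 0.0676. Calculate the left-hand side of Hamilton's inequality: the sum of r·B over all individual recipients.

r to a first cousin = 1/8 (first cousins share one grandparent pair — two paths of length 4: r = 2·(1/2)^4 = 1/8).
r to a full niece or nephew = 1/4 (full aunt/uncle↔niece/nephew: two paths of length 3 through the shared grandparent pair: r = 2·(1/2)^3 = 1/4).
r to a half first cousin = 0.0625 (half first cousins share one grandparent — one path of length 4: r = (1/2)^4 = 1/16).
r to a double first cousin = 1/4 (double first cousins share both grandparent pairs — four paths of length 4: r = 4·(1/2)^4 = 1/4).
Summing one r·B term per recipient: 4·0.125·0.306 + 4·0.25·0.28 + 1·0.0625·0.254 + 4·0.25·0.0676 = 0.516475.

0.516475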